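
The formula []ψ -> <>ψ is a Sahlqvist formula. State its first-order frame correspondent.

seriality: forall x exists y Rxy

Suppose □ψ→◇ψ is valid. At any x set V(ψ)=W. Then □ψ at x, so ◇ψ at x, so x has a successor.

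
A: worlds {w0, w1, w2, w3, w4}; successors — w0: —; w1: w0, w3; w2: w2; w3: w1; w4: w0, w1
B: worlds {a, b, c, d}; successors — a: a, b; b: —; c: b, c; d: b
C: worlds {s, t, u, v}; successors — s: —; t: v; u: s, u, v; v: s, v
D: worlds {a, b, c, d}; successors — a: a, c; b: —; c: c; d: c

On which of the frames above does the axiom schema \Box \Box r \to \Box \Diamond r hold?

Frame correspondent (Sahlqvist): \forall x \forall z (xRz \to \exists w (x R^2 w \wedge zRw)) — i.e. a generalized confluence (Geach) condition.
A: fails — w1Rw0 but no w with w1R²w and w0Rw.
B: fails — aRb but no w with aR²w and bRw.
C: fails — uRs but no w with uR²w and sRw.
D: satisfies the condition.
Valid on: D.

D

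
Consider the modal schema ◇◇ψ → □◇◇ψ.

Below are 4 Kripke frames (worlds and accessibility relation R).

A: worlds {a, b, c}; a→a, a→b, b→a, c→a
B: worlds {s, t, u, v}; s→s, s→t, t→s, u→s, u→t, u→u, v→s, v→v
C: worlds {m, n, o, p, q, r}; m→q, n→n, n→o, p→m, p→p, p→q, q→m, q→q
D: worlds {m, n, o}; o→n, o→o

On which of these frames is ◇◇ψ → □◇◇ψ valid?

This is the axiom for a generalized confluence (Geach) condition; its first-order frame correspondent is ∀x ∀y ∀z ((xR²y ∧ xRz) → ∃w (y = w ∧ zR²w)).
A: condition met.
B: fails — uR²u, uRs but no w with u=w and sR²w.
C: fails — nR²n, nRo but no w with n=w and oR²w.
D: fails — oR²n, oRn but no w with n=w and nR²w.
Valid on: A.

A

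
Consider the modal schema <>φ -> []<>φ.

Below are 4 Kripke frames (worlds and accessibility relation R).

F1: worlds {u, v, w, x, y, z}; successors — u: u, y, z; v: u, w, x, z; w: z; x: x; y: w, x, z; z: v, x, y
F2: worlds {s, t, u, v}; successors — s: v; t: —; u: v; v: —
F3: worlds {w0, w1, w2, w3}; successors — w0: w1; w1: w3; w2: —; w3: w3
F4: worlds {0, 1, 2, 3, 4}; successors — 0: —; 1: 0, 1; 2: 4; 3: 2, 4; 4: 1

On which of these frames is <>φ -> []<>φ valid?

none

The schema corresponds to the Euclidean property: forall x forall y forall z (Rxy & Rxz -> Ryz).
F1: fails — Ruz and Ruz but not Rzz.
F2: fails — Rsv and Rsv but not Rvv.
F3: fails — Rw0w1 and Rw0w1 but not Rw1w1.
F4: fails — R10 and R10 but not R00.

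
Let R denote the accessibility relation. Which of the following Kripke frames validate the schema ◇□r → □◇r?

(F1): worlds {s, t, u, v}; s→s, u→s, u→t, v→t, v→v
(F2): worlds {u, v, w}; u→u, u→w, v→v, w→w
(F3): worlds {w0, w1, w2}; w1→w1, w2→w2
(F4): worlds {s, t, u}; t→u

The schema corresponds to convergence: ∀x ∀y ∀z (Rxy ∧ Rxz → ∃w (Ryw ∧ Rzw)).
(F1): fails — Rut and Rut but t and t have no common successor.
(F2): satisfies the condition.
(F3): satisfies the condition.
(F4): fails — Rtu and Rtu but u and u have no common successor.
Valid on: (F2), (F3).

(F2), (F3)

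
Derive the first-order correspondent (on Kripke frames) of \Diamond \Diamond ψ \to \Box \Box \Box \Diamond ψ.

This is a Sahlqvist (Geach-type) schema ◇^2□^0ψ → □^3◇^1ψ.
Minimal-valuation argument: fix x; take any y with xR^2y and any z with xR^3z. Set V(ψ) to the set of worlds R-reachable from y in exactly 0 steps. Then □^0ψ holds at y, so the antecedent holds at x; validity forces ◇^1ψ at z, giving a w with zR^1w and yR^0w.
First-order correspondent: \forall x \forall y \forall z ((x R^2 y \wedge x R^3 z) \to \exists w (y = w \wedge zRw)).

\forall x \forall y \forall z ((x R^2 y \wedge x R^3 z) \to \exists w (y = w \wedge zRw))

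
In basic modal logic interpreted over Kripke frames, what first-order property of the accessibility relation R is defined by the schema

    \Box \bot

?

Emptiness of R

This is the Ver axiom.
Its frame correspondent is emptiness of R — \forall x \forall y \neg Rxy.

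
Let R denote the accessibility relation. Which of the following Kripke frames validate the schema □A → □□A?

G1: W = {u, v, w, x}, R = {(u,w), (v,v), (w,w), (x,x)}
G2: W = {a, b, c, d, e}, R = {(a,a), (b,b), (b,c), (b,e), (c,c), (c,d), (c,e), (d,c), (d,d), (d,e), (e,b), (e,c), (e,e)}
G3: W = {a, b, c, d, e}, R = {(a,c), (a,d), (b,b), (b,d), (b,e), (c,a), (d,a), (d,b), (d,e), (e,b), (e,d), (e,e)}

Frame correspondent (Sahlqvist): ∀x ∀y ∀z (Rxy ∧ Ryz → Rxz) — i.e. transitivity.
G1: holds.
G2: fails — Rbc and Rcd but not Rbd.
G3: fails — Rde and Red but not Rdd.
Valid on: G1.

G1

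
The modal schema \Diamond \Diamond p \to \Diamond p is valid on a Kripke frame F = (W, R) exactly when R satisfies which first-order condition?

Replacing p by ¬p and contraposing gives the equivalent schema □p → □□p.
Suppose □p→□□p is valid. Take Rxy, Ryz and set V(p)={w : Rxw}. Then □p at x, so □□p at x, so □p at y, so p at z, i.e. Rxz.
Conversely, on a frame with transitivity the schema holds at every world under every valuation.
So the correspondent is transitivity.

Transitivity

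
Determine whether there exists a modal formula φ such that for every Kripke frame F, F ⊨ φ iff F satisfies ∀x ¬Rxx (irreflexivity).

No — not modally definable

Modal frame validity is preserved under surjective bounded morphisms.
The 4-cycle (worlds s,t,u,v with s→t→u→v→s) is irreflexive, and the map sending every world to a single reflexive point • is a surjective bounded morphism (forth: every edge maps to (•,•); back: every world has a successor). So any modal formula valid on the 4-cycle is also valid on the reflexive point, which is not irreflexive.
So the class is not modally definable.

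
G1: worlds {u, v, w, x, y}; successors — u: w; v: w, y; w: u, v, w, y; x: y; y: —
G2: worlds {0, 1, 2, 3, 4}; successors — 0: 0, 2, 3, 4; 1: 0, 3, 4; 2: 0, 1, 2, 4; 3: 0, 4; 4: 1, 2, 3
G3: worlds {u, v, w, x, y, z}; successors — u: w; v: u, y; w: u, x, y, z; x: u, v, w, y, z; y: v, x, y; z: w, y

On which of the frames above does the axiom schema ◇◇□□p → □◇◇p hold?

G2, G3

Frame correspondent (Sahlqvist): ∀x ∀y ∀z ((xR²y ∧ xRz) → ∃w (yR²w ∧ zR²w)) — i.e. a generalized confluence (Geach) condition.
G1: fails — uR²y, uRw but no t with yR²t and wR²t.
G2: ✓.
G3: ✓.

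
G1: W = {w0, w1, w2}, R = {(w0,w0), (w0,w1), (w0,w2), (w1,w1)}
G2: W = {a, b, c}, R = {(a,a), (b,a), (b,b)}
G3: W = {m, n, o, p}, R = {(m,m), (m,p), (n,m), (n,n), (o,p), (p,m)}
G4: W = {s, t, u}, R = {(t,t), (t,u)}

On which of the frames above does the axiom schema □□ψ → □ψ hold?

G1, G2, G4

Frame correspondent (Sahlqvist): ∀x ∀y (Rxy → ∃z (Rxz ∧ Rzy)) — i.e. density.
G1: ✓.
G2: ✓.
G3: fails — Rop but no z with Roz and Rzp.
G4: ✓.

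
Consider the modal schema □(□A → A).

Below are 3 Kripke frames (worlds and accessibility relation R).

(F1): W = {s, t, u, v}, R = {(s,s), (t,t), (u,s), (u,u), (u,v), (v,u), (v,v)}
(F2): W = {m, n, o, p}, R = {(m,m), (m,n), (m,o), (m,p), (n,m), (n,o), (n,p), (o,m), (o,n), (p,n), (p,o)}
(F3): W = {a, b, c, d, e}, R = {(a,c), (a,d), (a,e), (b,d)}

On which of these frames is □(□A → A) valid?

This is the axiom for shift-reflexivity; its first-order frame correspondent is ∀x ∀y (Rxy → Ryy).
(F1): ✓.
(F2): fails — Ron but not Rnn.
(F3): fails — Rac but not Rcc.
Valid on: (F1).

(F1)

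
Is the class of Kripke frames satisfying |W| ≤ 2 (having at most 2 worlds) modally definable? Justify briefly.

No

Modal frame validity is preserved under disjoint unions.
Any modal formula valid on each of 3 disjoint one-world frames is valid on their disjoint union (validity is preserved under disjoint unions). Each one-world frame has |W|=1≤2, but the union has |W|=3.
Hence having at most 2 worlds is not modally definable.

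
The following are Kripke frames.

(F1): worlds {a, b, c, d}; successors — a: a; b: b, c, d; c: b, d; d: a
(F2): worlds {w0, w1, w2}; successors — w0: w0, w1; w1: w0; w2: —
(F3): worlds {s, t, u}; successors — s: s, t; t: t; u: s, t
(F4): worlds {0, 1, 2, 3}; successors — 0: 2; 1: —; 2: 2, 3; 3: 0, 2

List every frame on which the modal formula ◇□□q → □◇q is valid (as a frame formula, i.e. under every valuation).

The schema corresponds to a generalized confluence (Geach) condition: ∀x ∀y ∀z ((xRy ∧ xRz) → ∃w (yR²w ∧ zRw)).
(F1): fails — bRd, bRb but no w with dR²w and bRw.
(F2): holds.
(F3): holds.
(F4): holds.
Valid on: (F2), (F3), (F4).

(F2), (F3), (F4)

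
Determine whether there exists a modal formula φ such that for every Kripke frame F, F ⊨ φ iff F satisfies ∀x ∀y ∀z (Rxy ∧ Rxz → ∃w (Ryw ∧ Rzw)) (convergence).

Yes, by ◇□r → □◇r

Yes: it is convergence, defined by the .2 schema ◇□r → □◇r.
Suppose ◇□r→□◇r is valid. Take Rxy, Rxz and set V(r)={w : Ryw}. Then □r at y so ◇□r at x, so □◇r at x, so ◇r at z, giving w with Rzw and Ryw.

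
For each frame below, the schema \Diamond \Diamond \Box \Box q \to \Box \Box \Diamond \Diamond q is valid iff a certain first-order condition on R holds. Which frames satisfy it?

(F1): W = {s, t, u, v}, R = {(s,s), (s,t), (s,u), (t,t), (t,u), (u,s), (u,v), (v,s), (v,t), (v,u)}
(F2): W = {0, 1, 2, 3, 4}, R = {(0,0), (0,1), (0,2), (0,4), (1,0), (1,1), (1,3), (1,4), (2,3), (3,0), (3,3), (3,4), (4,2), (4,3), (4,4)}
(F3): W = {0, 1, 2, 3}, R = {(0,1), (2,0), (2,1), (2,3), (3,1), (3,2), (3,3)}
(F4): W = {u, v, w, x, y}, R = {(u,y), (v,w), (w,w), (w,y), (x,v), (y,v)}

(F1), (F2), (F4)

Frame correspondent (Sahlqvist): \forall x \forall y \forall z ((x R^2 y \wedge x R^2 z) \to \exists w (y R^2 w \wedge z R^2 w)) — i.e. a generalized confluence (Geach) condition.
(F1): condition met.
(F2): condition met.
(F3): fails — 2R²1, 2R²1 but no w with 1R²w and 1R²w.
(F4): condition met.
Valid on: (F1), (F2), (F4).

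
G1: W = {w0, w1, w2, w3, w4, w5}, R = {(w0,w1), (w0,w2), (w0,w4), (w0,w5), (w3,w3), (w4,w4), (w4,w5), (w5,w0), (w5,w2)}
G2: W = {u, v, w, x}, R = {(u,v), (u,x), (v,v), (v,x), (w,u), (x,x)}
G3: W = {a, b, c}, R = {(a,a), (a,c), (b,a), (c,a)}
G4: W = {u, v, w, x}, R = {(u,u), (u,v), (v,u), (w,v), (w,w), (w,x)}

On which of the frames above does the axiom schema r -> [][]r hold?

The schema corresponds to a generalized confluence (Geach) condition: forall x forall z (x R^2 z -> exists w (x = w & z = w)).
G1: fails — w0R²w2 but w0 ≠ w2.
G2: fails — uR²v but u ≠ v.
G3: fails — aR²c but a ≠ c.
G4: fails — uR²v but u ≠ v.

none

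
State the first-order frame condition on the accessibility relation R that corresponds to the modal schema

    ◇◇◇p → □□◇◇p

∀x ∀y ∀z ((xR³y ∧ xR²z) → ∃w (y = w ∧ zR²w))

This is a Sahlqvist (Geach-type) schema ◇^3□^0p → □^2◇^2p.
Minimal-valuation argument: fix x; take any y with xR^3y and any z with xR^2z. Set V(p) to the set of worlds R-reachable from y in exactly 0 steps. Then □^0p holds at y, so the antecedent holds at x; validity forces ◇^2p at z, giving a w with zR^2w and yR^0w.
First-order correspondent: ∀x ∀y ∀z ((xR³y ∧ xR²z) → ∃w (y = w ∧ zR²w)).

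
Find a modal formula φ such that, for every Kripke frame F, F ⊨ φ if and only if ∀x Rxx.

The condition is reflexivity. The T schema □ψ → ψ defines it.
Suppose □ψ→ψ is valid. At any x set V(ψ)={w : Rxw}. Then □ψ holds at x, so ψ holds at x, i.e. Rxx.

□ψ → ψ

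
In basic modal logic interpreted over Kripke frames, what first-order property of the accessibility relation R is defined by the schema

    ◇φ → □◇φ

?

Suppose ◇φ→□◇φ is valid. Take Rxy, Rxz and set V(φ)={y}. Then ◇φ at x, so □◇φ at x, so ◇φ at z, so some w with Rzw has φ; w=y, i.e. Rzy. By symmetry of the argument, Ryz.
The converse is a direct semantic check.
So the correspondent is the Euclidean property.

the Euclidean property: ∀x ∀y ∀z (Rxy ∧ Rxz → Ryz)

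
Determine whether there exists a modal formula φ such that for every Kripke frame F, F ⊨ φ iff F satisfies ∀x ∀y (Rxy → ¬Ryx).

Modal frame validity is preserved under surjective bounded morphisms.
The 5-cycle (worlds s,t,u,v,w with s→t→u→v→w→s) is asymmetric. Mapping every world to a single reflexive point • is a surjective bounded morphism, and the reflexive point is not asymmetric (R•• but asymmetry requires ¬R••).
So no modal formula (or set of formulas) defines exactly the asymmetric frames.

Not definable by any modal formula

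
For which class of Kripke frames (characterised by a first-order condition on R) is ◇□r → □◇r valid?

convergence

Suppose ◇□r→□◇r is valid. Take Rxy, Rxz and set V(r)={w : Ryw}. Then □r at y so ◇□r at x, so □◇r at x, so ◇r at z, giving w with Rzw and Ryw.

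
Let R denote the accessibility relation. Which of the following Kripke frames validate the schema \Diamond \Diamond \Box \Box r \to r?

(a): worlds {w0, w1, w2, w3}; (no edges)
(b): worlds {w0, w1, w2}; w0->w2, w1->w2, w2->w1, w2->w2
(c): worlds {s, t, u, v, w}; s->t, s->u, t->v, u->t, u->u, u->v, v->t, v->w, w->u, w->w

(a)

This is the axiom for a generalized confluence (Geach) condition; its first-order frame correspondent is \forall x \forall y (x R^2 y \to \exists w (y R^2 w \wedge x = w)).
(a): holds.
(b): fails — w0R²w1 but no w with w1R²w and w0=w.
(c): fails — sR²t but no w* with tR²w* and s=w*.
Valid on: (a).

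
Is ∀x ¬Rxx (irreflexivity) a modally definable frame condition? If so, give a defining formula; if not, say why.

Not modally definable

If a class were modally definable it would be closed under surjective bounded morphisms (Goldblatt–Thomason).
The 2-cycle (worlds a,b with a→b→a) is irreflexive, and the map sending every world to a single reflexive point • is a surjective bounded morphism (forth: every edge maps to (•,•); back: every world has a successor). So any modal formula valid on the 2-cycle is also valid on the reflexive point, which is not irreflexive.
So no modal formula (or set of formulas) defines exactly the irreflexive frames.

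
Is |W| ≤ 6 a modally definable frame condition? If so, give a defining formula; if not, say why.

No — not modally definable

Any modally definable frame class is closed under disjoint unions.
Any modal formula valid on each of 7 disjoint one-world frames is valid on their disjoint union (validity is preserved under disjoint unions). Each one-world frame has |W|=1≤6, but the union has |W|=7.
Hence having at most 6 worlds is not modally definable.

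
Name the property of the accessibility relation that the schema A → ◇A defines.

Reflexivity

This is frame-equivalent to □A → A (substitute ¬A for A and contrapose).
Suppose □A→A is valid. At any x set V(A)={w : Rxw}. Then □A holds at x, so A holds at x, i.e. Rxx.
Conversely, on a frame with reflexivity the schema holds at every world under every valuation.
Frame condition: ∀x Rxx.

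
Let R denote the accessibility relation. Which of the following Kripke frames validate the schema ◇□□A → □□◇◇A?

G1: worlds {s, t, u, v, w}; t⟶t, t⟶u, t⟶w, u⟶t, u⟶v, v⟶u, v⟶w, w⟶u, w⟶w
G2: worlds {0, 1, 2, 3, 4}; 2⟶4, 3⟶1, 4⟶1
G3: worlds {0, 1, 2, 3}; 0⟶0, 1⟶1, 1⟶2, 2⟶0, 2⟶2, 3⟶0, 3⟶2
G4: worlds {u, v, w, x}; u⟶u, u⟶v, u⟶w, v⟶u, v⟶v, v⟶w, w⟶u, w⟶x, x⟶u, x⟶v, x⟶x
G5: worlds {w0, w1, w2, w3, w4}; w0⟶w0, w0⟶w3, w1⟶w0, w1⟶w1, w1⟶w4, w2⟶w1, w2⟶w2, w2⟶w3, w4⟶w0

This is the axiom for a generalized confluence (Geach) condition; its first-order frame correspondent is ∀x ∀y ∀z ((xRy ∧ xR²z) → ∃w (yR²w ∧ zR²w)).
G1: holds.
G2: fails — 2R4, 2R²1 but no w with 4R²w and 1R²w.
G3: holds.
G4: holds.
G5: fails — w0Rw0, w0R²w3 but no w with w0R²w and w3R²w.
Valid on: G1, G3, G4.

G1, G3, G4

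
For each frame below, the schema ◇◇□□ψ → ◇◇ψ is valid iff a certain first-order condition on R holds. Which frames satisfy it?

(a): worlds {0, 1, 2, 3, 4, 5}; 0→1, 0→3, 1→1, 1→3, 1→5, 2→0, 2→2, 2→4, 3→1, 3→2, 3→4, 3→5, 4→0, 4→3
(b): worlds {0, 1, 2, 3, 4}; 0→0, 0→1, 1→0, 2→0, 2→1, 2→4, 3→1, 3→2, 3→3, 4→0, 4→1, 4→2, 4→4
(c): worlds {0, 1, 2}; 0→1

(b), (c)

Frame correspondent (Sahlqvist): ∀x ∀y (xR²y → ∃w (yR²w ∧ xR²w)) — i.e. a generalized confluence (Geach) condition.
(a): fails — 0R²5 but no w with 5R²w and 0R²w.
(b): holds.
(c): holds.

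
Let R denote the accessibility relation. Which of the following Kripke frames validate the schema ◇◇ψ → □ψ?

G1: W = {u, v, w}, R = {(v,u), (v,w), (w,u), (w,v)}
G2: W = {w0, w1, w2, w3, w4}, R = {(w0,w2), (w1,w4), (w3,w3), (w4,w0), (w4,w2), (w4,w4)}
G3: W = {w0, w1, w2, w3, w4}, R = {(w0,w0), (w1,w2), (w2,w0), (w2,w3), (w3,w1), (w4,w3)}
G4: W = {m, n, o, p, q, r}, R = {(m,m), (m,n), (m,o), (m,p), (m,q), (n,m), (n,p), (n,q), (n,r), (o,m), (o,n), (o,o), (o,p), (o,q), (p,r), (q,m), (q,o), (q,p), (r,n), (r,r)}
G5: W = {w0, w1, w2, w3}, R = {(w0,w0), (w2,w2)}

This is the axiom for a generalized confluence (Geach) condition; its first-order frame correspondent is ∀x ∀y ∀z ((xR²y ∧ xRz) → ∃w (y = w ∧ z = w)).
G1: fails — vR²u, vRw but u ≠ w.
G2: fails — w1R²w0, w1Rw4 but w0 ≠ w4.
G3: fails — w1R²w0, w1Rw2 but w0 ≠ w2.
G4: fails — mR²m, mRn but m ≠ n.
G5: ✓.
Valid on: G5.

G5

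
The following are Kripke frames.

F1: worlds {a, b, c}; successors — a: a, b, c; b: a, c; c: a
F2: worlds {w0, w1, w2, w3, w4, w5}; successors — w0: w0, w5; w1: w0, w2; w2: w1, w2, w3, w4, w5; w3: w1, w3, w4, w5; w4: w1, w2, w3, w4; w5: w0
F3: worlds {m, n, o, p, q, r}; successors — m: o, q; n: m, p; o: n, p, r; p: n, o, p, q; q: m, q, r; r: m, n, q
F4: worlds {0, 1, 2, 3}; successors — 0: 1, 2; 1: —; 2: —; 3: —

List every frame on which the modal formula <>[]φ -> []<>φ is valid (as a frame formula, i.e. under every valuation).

F1

The schema corresponds to convergence: forall x forall y forall z (Rxy & Rxz -> exists w (Ryw & Rzw)).
F1: holds.
F2: fails — Rw2w4 and Rw2w5 but w4 and w5 have no common successor.
F3: fails — Rrm and Rrn but m and n have no common successor.
F4: fails — R01 and R01 but 1 and 1 have no common successor.
Valid on: F1.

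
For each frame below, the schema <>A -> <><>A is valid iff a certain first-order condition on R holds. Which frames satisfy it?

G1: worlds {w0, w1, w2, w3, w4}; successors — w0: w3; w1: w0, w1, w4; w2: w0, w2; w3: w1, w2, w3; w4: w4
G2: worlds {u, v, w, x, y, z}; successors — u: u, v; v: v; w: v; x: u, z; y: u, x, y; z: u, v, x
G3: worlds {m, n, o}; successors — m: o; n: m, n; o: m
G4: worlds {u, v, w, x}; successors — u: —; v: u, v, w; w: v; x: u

G1

Frame correspondent (Sahlqvist): forall x forall y (xRy -> exists w (y = w & x R^2 w)) — i.e. a generalized confluence (Geach) condition.
G1: satisfies the condition.
G2: fails — xRz but no t with z=t and xR²t.
G3: fails — mRo but no w with o=w and mR²w.
G4: fails — xRu but no t with u=t and xR²t.
Valid on: G1.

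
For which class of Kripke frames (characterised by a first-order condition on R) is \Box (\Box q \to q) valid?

Suppose □(□q→q) is valid. Take Rxy and set V(q)={w : Ryw}. Then at y, □q holds; since □(□q→q) at x, □q→q at y, so q at y, i.e. Ryy.
Conversely, on a frame with shift-reflexivity the schema holds at every world under every valuation.
Frame condition: \forall x \forall y (Rxy \to Ryy).

Shift-reflexivity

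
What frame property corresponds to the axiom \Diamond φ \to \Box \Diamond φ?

the Euclidean property

This is the 5 axiom.
It corresponds to the Euclidean property: \forall x \forall y \forall z (Rxy \wedge Rxz \to Ryz).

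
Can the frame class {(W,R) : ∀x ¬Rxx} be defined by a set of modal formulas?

If a class were modally definable it would be closed under surjective bounded morphisms (Goldblatt–Thomason).
The 5-cycle (worlds s,t,u,v,w with s→t→u→v→w→s) is irreflexive, and the map sending every world to a single reflexive point • is a surjective bounded morphism (forth: every edge maps to (•,•); back: every world has a successor). So any modal formula valid on the 5-cycle is also valid on the reflexive point, which is not irreflexive.
Hence irreflexivity is not modally definable.

Not modally definable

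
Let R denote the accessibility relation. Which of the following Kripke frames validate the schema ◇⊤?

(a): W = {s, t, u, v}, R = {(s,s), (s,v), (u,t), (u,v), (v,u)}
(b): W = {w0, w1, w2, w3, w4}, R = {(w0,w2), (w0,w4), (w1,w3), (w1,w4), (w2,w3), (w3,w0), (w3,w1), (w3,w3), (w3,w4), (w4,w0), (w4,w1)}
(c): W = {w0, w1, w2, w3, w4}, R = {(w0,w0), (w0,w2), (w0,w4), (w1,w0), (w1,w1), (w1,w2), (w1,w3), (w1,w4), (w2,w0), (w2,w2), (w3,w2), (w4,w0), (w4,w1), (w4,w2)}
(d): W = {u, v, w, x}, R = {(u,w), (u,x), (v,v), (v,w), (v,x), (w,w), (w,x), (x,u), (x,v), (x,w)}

(b), (c), (d)

The schema corresponds to seriality: ∀x ∃y Rxy.
(a): fails — world t has no successor.
(b): condition met.
(c): condition met.
(d): condition met.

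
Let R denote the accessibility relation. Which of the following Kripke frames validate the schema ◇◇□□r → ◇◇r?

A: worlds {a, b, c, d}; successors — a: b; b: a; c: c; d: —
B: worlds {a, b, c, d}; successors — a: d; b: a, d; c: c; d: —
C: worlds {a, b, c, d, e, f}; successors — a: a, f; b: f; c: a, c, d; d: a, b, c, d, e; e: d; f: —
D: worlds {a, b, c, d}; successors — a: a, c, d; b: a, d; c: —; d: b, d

A

Frame correspondent (Sahlqvist): ∀x ∀y (xR²y → ∃w (yR²w ∧ xR²w)) — i.e. a generalized confluence (Geach) condition.
A: ✓.
B: fails — bR²d but no w with dR²w and bR²w.
C: fails — aR²f but no w with fR²w and aR²w.
D: fails — aR²c but no w with cR²w and aR²w.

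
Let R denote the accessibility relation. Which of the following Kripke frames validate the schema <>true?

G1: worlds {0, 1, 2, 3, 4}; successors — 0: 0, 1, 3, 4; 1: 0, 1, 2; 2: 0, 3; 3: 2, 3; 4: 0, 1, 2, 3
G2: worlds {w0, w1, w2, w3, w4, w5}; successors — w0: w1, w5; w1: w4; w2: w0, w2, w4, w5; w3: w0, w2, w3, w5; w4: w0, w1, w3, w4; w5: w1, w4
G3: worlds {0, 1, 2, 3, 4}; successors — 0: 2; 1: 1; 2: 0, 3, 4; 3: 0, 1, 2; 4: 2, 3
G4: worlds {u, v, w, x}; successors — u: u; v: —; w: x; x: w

G1, G2, G3

The schema corresponds to seriality: forall x exists y Rxy.
G1: ✓.
G2: ✓.
G3: ✓.
G4: fails — world v has no successor.
Valid on: G1, G2, G3.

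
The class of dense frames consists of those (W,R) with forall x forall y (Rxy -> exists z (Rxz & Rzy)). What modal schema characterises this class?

□□ψ → □ψ

This is density; the standard corresponding axiom is C4: □□ψ → □ψ.
Suppose □□ψ→□ψ is valid. Take Rxy and set V(ψ)={w : xR²w}. Then □□ψ at x, so □ψ at x, so ψ at y, i.e. ∃z(Rxz∧Rzy).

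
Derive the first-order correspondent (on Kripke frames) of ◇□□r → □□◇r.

∀x ∀y ∀z ((xRy ∧ xR²z) → ∃w (yR²w ∧ zRw))

This is a Sahlqvist (Geach-type) schema ◇^1□^2r → □^2◇^1r.
First-order correspondent: ∀x ∀y ∀z ((xRy ∧ xR²z) → ∃w (yR²w ∧ zRw)).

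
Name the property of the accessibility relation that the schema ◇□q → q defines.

symmetry: ∀x ∀y (Rxy → Ryx)

This is a form of the B axiom.
Its frame correspondent is symmetry — ∀x ∀y (Rxy → Ryx).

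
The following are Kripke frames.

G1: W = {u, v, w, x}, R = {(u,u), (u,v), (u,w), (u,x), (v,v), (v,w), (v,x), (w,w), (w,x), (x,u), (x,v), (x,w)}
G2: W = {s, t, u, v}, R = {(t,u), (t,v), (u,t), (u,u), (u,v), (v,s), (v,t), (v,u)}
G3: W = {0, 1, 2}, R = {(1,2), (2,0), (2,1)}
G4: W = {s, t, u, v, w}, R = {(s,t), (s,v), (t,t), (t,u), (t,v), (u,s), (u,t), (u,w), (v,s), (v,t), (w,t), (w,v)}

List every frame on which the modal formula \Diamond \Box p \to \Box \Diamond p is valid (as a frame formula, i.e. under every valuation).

G1, G4

Frame correspondent (Sahlqvist): \forall x \forall y \forall z (Rxy \wedge Rxz \to \exists w (Ryw \wedge Rzw)) — i.e. convergence.
G1: holds.
G2: fails — Rvt and Rvs but t and s have no common successor.
G3: fails — R20 and R20 but 0 and 0 have no common successor.
G4: holds.
Valid on: G1, G4.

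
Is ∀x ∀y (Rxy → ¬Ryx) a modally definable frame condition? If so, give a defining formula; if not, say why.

If a class were modally definable it would be closed under surjective bounded morphisms (Goldblatt–Thomason).
The 3-cycle (worlds 0,1,2 with 0→1→2→0) is asymmetric. Mapping every world to a single reflexive point • is a surjective bounded morphism, and the reflexive point is not asymmetric (R•• but asymmetry requires ¬R••).
Hence asymmetry is not modally definable.

No — not modally definable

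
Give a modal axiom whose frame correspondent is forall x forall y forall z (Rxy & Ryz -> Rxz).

The condition is transitivity. The 4 schema □r → □□r defines it.
Suppose □r→□□r is valid. Take Rxy, Ryz and set V(r)={w : Rxw}. Then □r at x, so □□r at x, so □r at y, so r at z, i.e. Rxz.

□r → □□r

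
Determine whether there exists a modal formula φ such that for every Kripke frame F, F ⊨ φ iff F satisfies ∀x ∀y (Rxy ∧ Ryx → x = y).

Modal frame validity is preserved under surjective bounded morphisms.
The 6-cycle (worlds a,b,c,d,e,f with a→b→c→d→e→f→a) is antisymmetric. Sending even-indexed worlds to a and odd-indexed worlds to b is a surjective bounded morphism onto the two-world frame with a↔b, which is not antisymmetric.
So the class is not modally definable.

No — not modally definable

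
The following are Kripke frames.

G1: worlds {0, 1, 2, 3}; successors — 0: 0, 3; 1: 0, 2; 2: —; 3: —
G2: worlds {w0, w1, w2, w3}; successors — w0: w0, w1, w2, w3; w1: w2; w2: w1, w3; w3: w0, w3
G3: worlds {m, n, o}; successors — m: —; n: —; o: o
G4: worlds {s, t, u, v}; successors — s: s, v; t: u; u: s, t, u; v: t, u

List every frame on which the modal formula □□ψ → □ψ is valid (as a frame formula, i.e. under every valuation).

G3, G4

Frame correspondent (Sahlqvist): ∀x ∀y (Rxy → ∃z (Rxz ∧ Rzy)) — i.e. density.
G1: fails — R12 but no z with R1z and Rz2.
G2: fails — Rw1w2 but no z with Rw1z and Rzw2.
G3: ✓.
G4: ✓.
Valid on: G3, G4.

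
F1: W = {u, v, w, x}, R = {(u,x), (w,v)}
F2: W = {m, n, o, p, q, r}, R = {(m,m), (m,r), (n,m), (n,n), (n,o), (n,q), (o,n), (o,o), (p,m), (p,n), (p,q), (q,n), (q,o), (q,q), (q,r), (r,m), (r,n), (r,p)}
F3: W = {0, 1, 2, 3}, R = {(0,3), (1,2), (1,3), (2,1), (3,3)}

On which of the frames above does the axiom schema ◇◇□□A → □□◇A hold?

Frame correspondent (Sahlqvist): ∀x ∀y ∀z ((xR²y ∧ xR²z) → ∃w (yR²w ∧ zRw)) — i.e. a generalized confluence (Geach) condition.
F1: satisfies the condition.
F2: satisfies the condition.
F3: fails — 2R²2, 2R²2 but no w with 2R²w and 2Rw.

F1, F2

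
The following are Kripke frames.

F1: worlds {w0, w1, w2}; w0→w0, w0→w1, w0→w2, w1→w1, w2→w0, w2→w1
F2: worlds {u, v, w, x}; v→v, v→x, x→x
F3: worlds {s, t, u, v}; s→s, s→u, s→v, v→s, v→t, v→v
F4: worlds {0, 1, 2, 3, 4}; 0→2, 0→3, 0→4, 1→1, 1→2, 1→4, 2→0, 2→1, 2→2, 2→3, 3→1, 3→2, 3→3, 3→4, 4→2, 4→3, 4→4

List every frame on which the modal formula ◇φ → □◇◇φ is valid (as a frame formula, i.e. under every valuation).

F4

The schema corresponds to a generalized confluence (Geach) condition: ∀x ∀y ∀z ((xRy ∧ xRz) → ∃w (y = w ∧ zR²w)).
F1: fails — w0Rw0, w0Rw1 but no w with w0=w and w1R²w.
F2: fails — vRv, vRx but no t with v=t and xR²t.
F3: fails — sRs, sRu but no w with s=w and uR²w.
F4: condition met.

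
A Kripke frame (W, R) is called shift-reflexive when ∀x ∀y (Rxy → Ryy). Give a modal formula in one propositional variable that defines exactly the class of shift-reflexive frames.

This is shift-reflexivity; the standard corresponding axiom is T□: □(□q → q).
Suppose □(□q→q) is valid. Take Rxy and set V(q)={w : Ryw}. Then at y, □q holds; since □(□q→q) at x, □q→q at y, so q at y, i.e. Ryy.

□(□q → q)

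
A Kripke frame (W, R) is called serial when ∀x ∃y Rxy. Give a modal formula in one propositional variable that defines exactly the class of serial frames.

A defining formula is □s → ◇s (the D axiom).

□s → ◇s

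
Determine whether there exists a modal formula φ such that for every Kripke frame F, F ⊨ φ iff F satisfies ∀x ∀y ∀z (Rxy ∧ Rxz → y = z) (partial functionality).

This is a Sahlqvist condition; the CD axiom ◇r → □r defines it.
Suppose ◇r→□r is valid. Take Rxy, Rxz and set V(r)={y}. Then ◇r at x, so □r at x, so r at z, i.e. z=y.

Definable; ◇r → □r defines it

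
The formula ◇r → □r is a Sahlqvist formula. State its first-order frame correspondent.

Suppose ◇r→□r is valid. Take Rxy, Rxz and set V(r)={y}. Then ◇r at x, so □r at x, so r at z, i.e. z=y.

Partial functionality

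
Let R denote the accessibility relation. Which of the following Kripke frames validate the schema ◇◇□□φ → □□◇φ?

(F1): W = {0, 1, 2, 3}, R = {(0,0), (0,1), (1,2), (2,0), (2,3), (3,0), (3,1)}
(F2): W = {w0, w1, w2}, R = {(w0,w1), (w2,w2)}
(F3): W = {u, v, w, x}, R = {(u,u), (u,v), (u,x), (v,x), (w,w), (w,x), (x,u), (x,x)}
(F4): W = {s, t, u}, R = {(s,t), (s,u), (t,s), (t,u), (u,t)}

Frame correspondent (Sahlqvist): ∀x ∀y ∀z ((xR²y ∧ xR²z) → ∃w (yR²w ∧ zRw)) — i.e. a generalized confluence (Geach) condition.
(F1): fails — 0R²1, 0R²1 but no w with 1R²w and 1Rw.
(F2): ✓.
(F3): ✓.
(F4): fails — sR²u, sR²u but no w with uR²w and uRw.

(F2), (F3)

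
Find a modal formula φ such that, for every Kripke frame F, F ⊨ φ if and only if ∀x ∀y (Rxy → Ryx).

A defining formula is r → □◇r (the B axiom).
Suppose r→□◇r is valid. Take Rxy and set V(r)={x}. Then r at x, so □◇r at x, so ◇r at y, so some z with Ryz has r; z=x, i.e. Ryx.

r → □◇r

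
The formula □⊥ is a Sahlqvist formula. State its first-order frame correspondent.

Emptiness of R

□⊥ is valid iff no world has any successor (otherwise □⊥ fails at any world with one).
Conversely, on a frame with emptiness of R the schema holds at every world under every valuation.
Frame condition: ∀x ∀y ¬Rxy.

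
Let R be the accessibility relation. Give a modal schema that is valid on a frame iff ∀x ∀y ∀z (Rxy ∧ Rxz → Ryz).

The condition is the Euclidean property. The 5 schema ◇ψ → □◇ψ defines it.
Suppose ◇ψ→□◇ψ is valid. Take Rxy, Rxz and set V(ψ)={y}. Then ◇ψ at x, so □◇ψ at x, so ◇ψ at z, so some w with Rzw has ψ; w=y, i.e. Rzy. By symmetry of the argument, Ryz.

◇ψ → □◇ψ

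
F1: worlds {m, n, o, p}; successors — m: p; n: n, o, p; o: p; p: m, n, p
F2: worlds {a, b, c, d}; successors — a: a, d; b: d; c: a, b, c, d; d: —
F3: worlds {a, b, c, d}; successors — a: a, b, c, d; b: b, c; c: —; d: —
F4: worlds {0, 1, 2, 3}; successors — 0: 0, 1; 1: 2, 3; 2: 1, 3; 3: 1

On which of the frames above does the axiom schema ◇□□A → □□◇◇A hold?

F1, F4

Frame correspondent (Sahlqvist): ∀x ∀y ∀z ((xRy ∧ xR²z) → ∃w (yR²w ∧ zR²w)) — i.e. a generalized confluence (Geach) condition.
F1: satisfies the condition.
F2: fails — aRa, aR²d but no w with aR²w and dR²w.
F3: fails — aRa, aR²c but no w with aR²w and cR²w.
F4: satisfies the condition.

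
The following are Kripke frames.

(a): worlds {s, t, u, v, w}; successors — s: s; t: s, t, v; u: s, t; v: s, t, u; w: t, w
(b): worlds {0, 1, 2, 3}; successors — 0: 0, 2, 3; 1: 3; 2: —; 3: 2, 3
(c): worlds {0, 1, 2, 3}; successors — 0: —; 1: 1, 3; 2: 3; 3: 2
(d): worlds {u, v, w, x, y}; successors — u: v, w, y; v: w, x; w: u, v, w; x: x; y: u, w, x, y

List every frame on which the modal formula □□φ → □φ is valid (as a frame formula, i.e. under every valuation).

(b), (d)

Frame correspondent (Sahlqvist): ∀x ∀y (Rxy → ∃z (Rxz ∧ Rzy)) — i.e. density.
(a): fails — Rvu but no z with Rvz and Rzu.
(b): ✓.
(c): fails — R23 but no z with R2z and Rz3.
(d): ✓.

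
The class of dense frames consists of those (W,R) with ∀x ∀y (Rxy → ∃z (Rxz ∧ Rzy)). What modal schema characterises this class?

A defining formula is □□q → □q (the C4 axiom).
Suppose □□q→□q is valid. Take Rxy and set V(q)={w : xR²w}. Then □□q at x, so □q at x, so q at y, i.e. ∃z(Rxz∧Rzy).

□□q → □q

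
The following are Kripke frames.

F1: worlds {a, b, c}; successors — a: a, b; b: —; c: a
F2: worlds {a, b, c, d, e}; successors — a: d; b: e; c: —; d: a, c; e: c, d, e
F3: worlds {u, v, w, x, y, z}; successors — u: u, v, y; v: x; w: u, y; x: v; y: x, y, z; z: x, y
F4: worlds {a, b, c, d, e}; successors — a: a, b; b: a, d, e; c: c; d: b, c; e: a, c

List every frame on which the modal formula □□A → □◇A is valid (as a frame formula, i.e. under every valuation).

The schema corresponds to a generalized confluence (Geach) condition: ∀x ∀z (xRz → ∃w (xR²w ∧ zRw)).
F1: fails — aRb but no w with aR²w and bRw.
F2: fails — dRc but no w with dR²w and cRw.
F3: satisfies the condition.
F4: satisfies the condition.
Valid on: F3, F4.

F3, F4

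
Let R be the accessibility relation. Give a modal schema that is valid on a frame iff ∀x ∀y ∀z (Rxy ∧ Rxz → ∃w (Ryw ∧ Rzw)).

◇□p → □◇p

The condition is convergence. The .2 schema ◇□p → □◇p defines it.
Suppose ◇□p→□◇p is valid. Take Rxy, Rxz and set V(p)={w : Ryw}. Then □p at y so ◇□p at x, so □◇p at x, so ◇p at z, giving w with Rzw and Ryw.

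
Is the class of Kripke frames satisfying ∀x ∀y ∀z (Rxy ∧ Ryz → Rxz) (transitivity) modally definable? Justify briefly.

Yes — defined by □p → □□p

This is a Sahlqvist condition; the 4 axiom □p → □□p defines it.
Suppose □p→□□p is valid. Take Rxy, Ryz and set V(p)={w : Rxw}. Then □p at x, so □□p at x, so □p at y, so p at z, i.e. Rxz.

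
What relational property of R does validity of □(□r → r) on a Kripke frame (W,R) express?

Shift-reflexivity

Suppose □(□r→r) is valid. Take Rxy and set V(r)={w : Ryw}. Then at y, □r holds; since □(□r→r) at x, □r→r at y, so r at y, i.e. Ryy.
Conversely, any frame satisfying ∀x ∀y (Rxy → Ryy) validates the schema.
Frame condition: ∀x ∀y (Rxy → Ryy).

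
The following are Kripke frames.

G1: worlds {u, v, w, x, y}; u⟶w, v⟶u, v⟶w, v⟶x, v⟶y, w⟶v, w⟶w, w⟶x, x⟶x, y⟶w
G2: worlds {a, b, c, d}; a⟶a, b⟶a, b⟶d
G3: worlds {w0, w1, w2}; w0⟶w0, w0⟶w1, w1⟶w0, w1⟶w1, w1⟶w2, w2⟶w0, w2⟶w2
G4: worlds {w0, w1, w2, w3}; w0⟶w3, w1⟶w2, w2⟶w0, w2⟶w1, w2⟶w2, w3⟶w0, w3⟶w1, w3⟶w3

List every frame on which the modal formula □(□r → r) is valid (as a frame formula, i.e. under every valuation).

G3

The schema corresponds to shift-reflexivity: ∀x ∀y (Rxy → Ryy).
G1: fails — Rvu but not Ruu.
G2: fails — Rbd but not Rdd.
G3: ✓.
G4: fails — Rw3w1 but not Rw1w1.
Valid on: G3.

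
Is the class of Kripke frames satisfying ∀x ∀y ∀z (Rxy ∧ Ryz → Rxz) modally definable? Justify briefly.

Yes: it is transitivity, defined by the 4 schema □q → □□q.

Definable; □q → □□q defines it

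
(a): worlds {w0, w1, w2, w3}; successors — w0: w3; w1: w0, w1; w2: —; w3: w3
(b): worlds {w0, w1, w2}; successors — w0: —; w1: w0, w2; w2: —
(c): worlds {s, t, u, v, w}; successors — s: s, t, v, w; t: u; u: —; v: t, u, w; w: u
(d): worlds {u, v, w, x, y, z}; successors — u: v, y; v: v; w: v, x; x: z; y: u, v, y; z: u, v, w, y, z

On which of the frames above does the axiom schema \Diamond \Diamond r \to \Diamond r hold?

Frame correspondent (Sahlqvist): \forall x \forall y \forall z (Rxy \wedge Ryz \to Rxz) — i.e. transitivity.
(a): fails — Rw1w0 and Rw0w3 but not Rw1w3.
(b): ✓.
(c): fails — Rsv and Rvu but not Rsu.
(d): fails — Rwx and Rxz but not Rwz.

(b)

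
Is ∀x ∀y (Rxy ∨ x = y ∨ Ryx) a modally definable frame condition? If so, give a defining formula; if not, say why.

Modal frame validity is preserved under disjoint unions.
Take 2 disjoint single-world reflexive frames: each is trivially connected, but their disjoint union has 2 worlds with no edge between distinct components, so it is not connected.
So no modal formula (or set of formulas) defines exactly the connected frames.

Not definable by any modal formula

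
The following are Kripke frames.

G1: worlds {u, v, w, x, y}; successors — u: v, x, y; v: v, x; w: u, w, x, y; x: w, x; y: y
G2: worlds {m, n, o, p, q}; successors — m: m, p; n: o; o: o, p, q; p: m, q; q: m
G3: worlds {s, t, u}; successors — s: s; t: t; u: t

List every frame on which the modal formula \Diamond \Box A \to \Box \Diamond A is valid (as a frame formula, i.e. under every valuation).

G3

This is the axiom for convergence; its first-order frame correspondent is \forall x \forall y \forall z (Rxy \wedge Rxz \to \exists w (Ryw \wedge Rzw)).
G1: fails — Ruv and Ruy but v and y have no common successor.
G2: fails — Roo and Roq but o and q have no common successor.
G3: holds.
Valid on: G3.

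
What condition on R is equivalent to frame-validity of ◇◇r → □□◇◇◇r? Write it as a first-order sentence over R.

This is a Sahlqvist (Geach-type) schema ◇^2□^0r → □^2◇^3r.
Minimal-valuation argument: fix x; take any y with xR^2y and any z with xR^2z. Set V(r) to the set of worlds R-reachable from y in exactly 0 steps. Then □^0r holds at y, so the antecedent holds at x; validity forces ◇^3r at z, giving a w with zR^3w and yR^0w.
First-order correspondent: ∀x ∀y ∀z ((xR²y ∧ xR²z) → ∃w (y = w ∧ zR³w)).

∀x ∀y ∀z ((xR²y ∧ xR²z) → ∃w (y = w ∧ zR³w))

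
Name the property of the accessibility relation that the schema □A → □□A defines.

transitivity

Suppose □A→□□A is valid. Take Rxy, Ryz and set V(A)={w : Rxw}. Then □A at x, so □□A at x, so □A at y, so A at z, i.e. Rxz.
Conversely, on a frame with transitivity the schema holds at every world under every valuation.
Frame condition: ∀x ∀y ∀z (Rxy ∧ Ryz → Rxz).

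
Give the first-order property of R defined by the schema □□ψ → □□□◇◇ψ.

This is a Sahlqvist (Geach-type) schema ◇^0□^2ψ → □^3◇^2ψ.
Minimal-valuation argument: fix x; take any y with xR^0y and any z with xR^3z. Set V(ψ) to the set of worlds R-reachable from y in exactly 2 steps. Then □^2ψ holds at y, so the antecedent holds at x; validity forces ◇^2ψ at z, giving a w with zR^2w and yR^2w.
First-order correspondent: ∀x ∀z (xR³z → ∃w (xR²w ∧ zR²w)).

∀x ∀z (xR³z → ∃w (xR²w ∧ zR²w))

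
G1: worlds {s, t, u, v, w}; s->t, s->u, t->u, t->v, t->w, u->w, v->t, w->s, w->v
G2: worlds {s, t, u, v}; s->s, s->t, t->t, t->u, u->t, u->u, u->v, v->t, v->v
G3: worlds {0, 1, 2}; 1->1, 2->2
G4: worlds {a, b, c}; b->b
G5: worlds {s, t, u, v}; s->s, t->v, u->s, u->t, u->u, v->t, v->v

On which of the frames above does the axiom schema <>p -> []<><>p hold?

Frame correspondent (Sahlqvist): forall x forall y forall z ((xRy & xRz) -> exists w (y = w & z R^2 w)) — i.e. a generalized confluence (Geach) condition.
G1: fails — sRt, sRu but no w* with t=w* and uR²w*.
G2: fails — sRs, sRt but no w with s=w and tR²w.
G3: satisfies the condition.
G4: satisfies the condition.
G5: fails — uRs, uRt but no w with s=w and tR²w.
Valid on: G3, G4.

G3, G4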